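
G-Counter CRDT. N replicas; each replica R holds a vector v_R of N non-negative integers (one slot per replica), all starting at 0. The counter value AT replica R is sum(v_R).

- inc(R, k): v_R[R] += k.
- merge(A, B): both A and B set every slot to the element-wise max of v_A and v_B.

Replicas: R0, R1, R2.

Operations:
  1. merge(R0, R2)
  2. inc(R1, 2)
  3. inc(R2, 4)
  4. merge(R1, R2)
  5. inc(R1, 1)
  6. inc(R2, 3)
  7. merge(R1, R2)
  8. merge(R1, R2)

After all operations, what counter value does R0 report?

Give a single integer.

Op 1: merge R0<->R2 -> R0=(0,0,0) R2=(0,0,0)
Op 2: inc R1 by 2 -> R1=(0,2,0) value=2
Op 3: inc R2 by 4 -> R2=(0,0,4) value=4
Op 4: merge R1<->R2 -> R1=(0,2,4) R2=(0,2,4)
Op 5: inc R1 by 1 -> R1=(0,3,4) value=7
Op 6: inc R2 by 3 -> R2=(0,2,7) value=9
Op 7: merge R1<->R2 -> R1=(0,3,7) R2=(0,3,7)
Op 8: merge R1<->R2 -> R1=(0,3,7) R2=(0,3,7)

Answer: 0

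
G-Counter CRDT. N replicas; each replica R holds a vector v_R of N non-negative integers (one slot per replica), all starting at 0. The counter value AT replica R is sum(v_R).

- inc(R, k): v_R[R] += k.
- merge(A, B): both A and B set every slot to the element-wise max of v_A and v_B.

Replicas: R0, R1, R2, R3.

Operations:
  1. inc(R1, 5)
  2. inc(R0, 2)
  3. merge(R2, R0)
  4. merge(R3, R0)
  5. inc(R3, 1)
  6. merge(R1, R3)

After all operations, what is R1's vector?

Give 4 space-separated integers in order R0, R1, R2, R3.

Answer: 2 5 0 1

Derivation:
Op 1: inc R1 by 5 -> R1=(0,5,0,0) value=5
Op 2: inc R0 by 2 -> R0=(2,0,0,0) value=2
Op 3: merge R2<->R0 -> R2=(2,0,0,0) R0=(2,0,0,0)
Op 4: merge R3<->R0 -> R3=(2,0,0,0) R0=(2,0,0,0)
Op 5: inc R3 by 1 -> R3=(2,0,0,1) value=3
Op 6: merge R1<->R3 -> R1=(2,5,0,1) R3=(2,5,0,1)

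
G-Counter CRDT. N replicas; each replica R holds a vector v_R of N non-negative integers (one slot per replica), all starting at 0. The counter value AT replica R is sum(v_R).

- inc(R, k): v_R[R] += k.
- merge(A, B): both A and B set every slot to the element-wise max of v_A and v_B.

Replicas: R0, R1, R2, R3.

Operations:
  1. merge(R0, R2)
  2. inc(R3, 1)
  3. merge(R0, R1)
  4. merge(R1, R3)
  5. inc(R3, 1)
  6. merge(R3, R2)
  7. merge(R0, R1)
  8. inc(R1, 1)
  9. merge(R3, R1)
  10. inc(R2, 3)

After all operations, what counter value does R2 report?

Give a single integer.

Answer: 5

Derivation:
Op 1: merge R0<->R2 -> R0=(0,0,0,0) R2=(0,0,0,0)
Op 2: inc R3 by 1 -> R3=(0,0,0,1) value=1
Op 3: merge R0<->R1 -> R0=(0,0,0,0) R1=(0,0,0,0)
Op 4: merge R1<->R3 -> R1=(0,0,0,1) R3=(0,0,0,1)
Op 5: inc R3 by 1 -> R3=(0,0,0,2) value=2
Op 6: merge R3<->R2 -> R3=(0,0,0,2) R2=(0,0,0,2)
Op 7: merge R0<->R1 -> R0=(0,0,0,1) R1=(0,0,0,1)
Op 8: inc R1 by 1 -> R1=(0,1,0,1) value=2
Op 9: merge R3<->R1 -> R3=(0,1,0,2) R1=(0,1,0,2)
Op 10: inc R2 by 3 -> R2=(0,0,3,2) value=5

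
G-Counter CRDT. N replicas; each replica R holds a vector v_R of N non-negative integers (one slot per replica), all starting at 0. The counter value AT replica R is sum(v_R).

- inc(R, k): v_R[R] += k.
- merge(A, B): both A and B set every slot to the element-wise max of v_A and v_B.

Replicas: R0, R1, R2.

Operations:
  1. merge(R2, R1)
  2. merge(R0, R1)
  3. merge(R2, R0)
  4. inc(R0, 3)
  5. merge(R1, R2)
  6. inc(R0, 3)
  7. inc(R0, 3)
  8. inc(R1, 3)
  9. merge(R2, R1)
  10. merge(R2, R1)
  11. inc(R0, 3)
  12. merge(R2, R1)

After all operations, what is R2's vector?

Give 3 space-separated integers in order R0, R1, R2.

Answer: 0 3 0

Derivation:
Op 1: merge R2<->R1 -> R2=(0,0,0) R1=(0,0,0)
Op 2: merge R0<->R1 -> R0=(0,0,0) R1=(0,0,0)
Op 3: merge R2<->R0 -> R2=(0,0,0) R0=(0,0,0)
Op 4: inc R0 by 3 -> R0=(3,0,0) value=3
Op 5: merge R1<->R2 -> R1=(0,0,0) R2=(0,0,0)
Op 6: inc R0 by 3 -> R0=(6,0,0) value=6
Op 7: inc R0 by 3 -> R0=(9,0,0) value=9
Op 8: inc R1 by 3 -> R1=(0,3,0) value=3
Op 9: merge R2<->R1 -> R2=(0,3,0) R1=(0,3,0)
Op 10: merge R2<->R1 -> R2=(0,3,0) R1=(0,3,0)
Op 11: inc R0 by 3 -> R0=(12,0,0) value=12
Op 12: merge R2<->R1 -> R2=(0,3,0) R1=(0,3,0)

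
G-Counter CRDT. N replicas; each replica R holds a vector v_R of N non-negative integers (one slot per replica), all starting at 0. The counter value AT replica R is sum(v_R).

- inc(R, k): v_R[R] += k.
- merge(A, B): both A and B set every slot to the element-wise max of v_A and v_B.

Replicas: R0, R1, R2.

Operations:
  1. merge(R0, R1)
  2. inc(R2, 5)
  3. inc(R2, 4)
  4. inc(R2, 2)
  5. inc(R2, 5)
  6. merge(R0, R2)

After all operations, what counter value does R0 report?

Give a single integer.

Op 1: merge R0<->R1 -> R0=(0,0,0) R1=(0,0,0)
Op 2: inc R2 by 5 -> R2=(0,0,5) value=5
Op 3: inc R2 by 4 -> R2=(0,0,9) value=9
Op 4: inc R2 by 2 -> R2=(0,0,11) value=11
Op 5: inc R2 by 5 -> R2=(0,0,16) value=16
Op 6: merge R0<->R2 -> R0=(0,0,16) R2=(0,0,16)

Answer: 16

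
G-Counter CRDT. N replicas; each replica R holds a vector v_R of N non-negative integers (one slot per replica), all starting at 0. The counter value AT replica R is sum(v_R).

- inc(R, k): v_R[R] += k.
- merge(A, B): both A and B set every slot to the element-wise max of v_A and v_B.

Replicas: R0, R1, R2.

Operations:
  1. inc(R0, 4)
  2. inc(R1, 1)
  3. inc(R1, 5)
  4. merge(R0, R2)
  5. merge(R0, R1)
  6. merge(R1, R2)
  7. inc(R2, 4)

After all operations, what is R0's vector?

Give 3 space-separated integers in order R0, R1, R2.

Op 1: inc R0 by 4 -> R0=(4,0,0) value=4
Op 2: inc R1 by 1 -> R1=(0,1,0) value=1
Op 3: inc R1 by 5 -> R1=(0,6,0) value=6
Op 4: merge R0<->R2 -> R0=(4,0,0) R2=(4,0,0)
Op 5: merge R0<->R1 -> R0=(4,6,0) R1=(4,6,0)
Op 6: merge R1<->R2 -> R1=(4,6,0) R2=(4,6,0)
Op 7: inc R2 by 4 -> R2=(4,6,4) value=14

Answer: 4 6 0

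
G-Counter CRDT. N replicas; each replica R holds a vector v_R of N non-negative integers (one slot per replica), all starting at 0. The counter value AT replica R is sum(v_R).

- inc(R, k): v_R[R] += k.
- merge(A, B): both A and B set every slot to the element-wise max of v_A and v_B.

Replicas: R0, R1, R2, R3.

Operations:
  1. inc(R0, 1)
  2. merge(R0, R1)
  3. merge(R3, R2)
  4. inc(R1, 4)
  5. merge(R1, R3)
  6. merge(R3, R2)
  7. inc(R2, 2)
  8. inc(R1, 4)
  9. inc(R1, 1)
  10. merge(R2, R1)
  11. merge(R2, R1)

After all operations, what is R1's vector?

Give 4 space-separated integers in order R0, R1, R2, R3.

Answer: 1 9 2 0

Derivation:
Op 1: inc R0 by 1 -> R0=(1,0,0,0) value=1
Op 2: merge R0<->R1 -> R0=(1,0,0,0) R1=(1,0,0,0)
Op 3: merge R3<->R2 -> R3=(0,0,0,0) R2=(0,0,0,0)
Op 4: inc R1 by 4 -> R1=(1,4,0,0) value=5
Op 5: merge R1<->R3 -> R1=(1,4,0,0) R3=(1,4,0,0)
Op 6: merge R3<->R2 -> R3=(1,4,0,0) R2=(1,4,0,0)
Op 7: inc R2 by 2 -> R2=(1,4,2,0) value=7
Op 8: inc R1 by 4 -> R1=(1,8,0,0) value=9
Op 9: inc R1 by 1 -> R1=(1,9,0,0) value=10
Op 10: merge R2<->R1 -> R2=(1,9,2,0) R1=(1,9,2,0)
Op 11: merge R2<->R1 -> R2=(1,9,2,0) R1=(1,9,2,0)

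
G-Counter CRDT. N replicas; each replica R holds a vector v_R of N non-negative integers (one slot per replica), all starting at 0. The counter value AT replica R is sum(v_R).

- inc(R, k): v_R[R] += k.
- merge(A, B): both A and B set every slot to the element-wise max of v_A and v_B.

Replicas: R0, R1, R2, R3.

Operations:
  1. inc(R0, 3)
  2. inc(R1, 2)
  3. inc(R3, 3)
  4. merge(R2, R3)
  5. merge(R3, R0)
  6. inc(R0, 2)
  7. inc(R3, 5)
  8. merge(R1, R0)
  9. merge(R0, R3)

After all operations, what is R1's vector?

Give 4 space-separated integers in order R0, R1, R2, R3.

Op 1: inc R0 by 3 -> R0=(3,0,0,0) value=3
Op 2: inc R1 by 2 -> R1=(0,2,0,0) value=2
Op 3: inc R3 by 3 -> R3=(0,0,0,3) value=3
Op 4: merge R2<->R3 -> R2=(0,0,0,3) R3=(0,0,0,3)
Op 5: merge R3<->R0 -> R3=(3,0,0,3) R0=(3,0,0,3)
Op 6: inc R0 by 2 -> R0=(5,0,0,3) value=8
Op 7: inc R3 by 5 -> R3=(3,0,0,8) value=11
Op 8: merge R1<->R0 -> R1=(5,2,0,3) R0=(5,2,0,3)
Op 9: merge R0<->R3 -> R0=(5,2,0,8) R3=(5,2,0,8)

Answer: 5 2 0 3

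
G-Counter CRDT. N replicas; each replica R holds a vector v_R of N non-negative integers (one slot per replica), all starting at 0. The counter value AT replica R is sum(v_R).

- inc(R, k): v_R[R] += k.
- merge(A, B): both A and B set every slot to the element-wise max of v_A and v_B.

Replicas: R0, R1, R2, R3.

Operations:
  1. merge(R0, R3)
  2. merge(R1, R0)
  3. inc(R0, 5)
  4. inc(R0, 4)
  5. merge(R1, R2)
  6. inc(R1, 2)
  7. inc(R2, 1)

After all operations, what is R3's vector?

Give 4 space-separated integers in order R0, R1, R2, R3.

Op 1: merge R0<->R3 -> R0=(0,0,0,0) R3=(0,0,0,0)
Op 2: merge R1<->R0 -> R1=(0,0,0,0) R0=(0,0,0,0)
Op 3: inc R0 by 5 -> R0=(5,0,0,0) value=5
Op 4: inc R0 by 4 -> R0=(9,0,0,0) value=9
Op 5: merge R1<->R2 -> R1=(0,0,0,0) R2=(0,0,0,0)
Op 6: inc R1 by 2 -> R1=(0,2,0,0) value=2
Op 7: inc R2 by 1 -> R2=(0,0,1,0) value=1

Answer: 0 0 0 0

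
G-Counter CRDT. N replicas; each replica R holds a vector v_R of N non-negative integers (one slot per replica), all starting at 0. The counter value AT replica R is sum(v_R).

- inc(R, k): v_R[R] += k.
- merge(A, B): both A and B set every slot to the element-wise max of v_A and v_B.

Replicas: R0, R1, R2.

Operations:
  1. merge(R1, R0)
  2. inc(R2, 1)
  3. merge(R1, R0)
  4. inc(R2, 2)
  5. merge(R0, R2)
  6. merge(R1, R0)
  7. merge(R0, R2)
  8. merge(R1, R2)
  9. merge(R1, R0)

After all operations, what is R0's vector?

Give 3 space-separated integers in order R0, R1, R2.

Answer: 0 0 3

Derivation:
Op 1: merge R1<->R0 -> R1=(0,0,0) R0=(0,0,0)
Op 2: inc R2 by 1 -> R2=(0,0,1) value=1
Op 3: merge R1<->R0 -> R1=(0,0,0) R0=(0,0,0)
Op 4: inc R2 by 2 -> R2=(0,0,3) value=3
Op 5: merge R0<->R2 -> R0=(0,0,3) R2=(0,0,3)
Op 6: merge R1<->R0 -> R1=(0,0,3) R0=(0,0,3)
Op 7: merge R0<->R2 -> R0=(0,0,3) R2=(0,0,3)
Op 8: merge R1<->R2 -> R1=(0,0,3) R2=(0,0,3)
Op 9: merge R1<->R0 -> R1=(0,0,3) R0=(0,0,3)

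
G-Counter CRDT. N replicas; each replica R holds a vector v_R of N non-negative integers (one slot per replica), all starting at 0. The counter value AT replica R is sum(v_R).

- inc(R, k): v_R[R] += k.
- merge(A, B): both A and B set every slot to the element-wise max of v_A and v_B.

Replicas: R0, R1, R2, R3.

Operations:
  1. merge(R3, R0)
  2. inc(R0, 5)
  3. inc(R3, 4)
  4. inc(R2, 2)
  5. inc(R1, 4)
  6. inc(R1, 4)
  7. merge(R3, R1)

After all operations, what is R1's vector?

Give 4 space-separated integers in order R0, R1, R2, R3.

Answer: 0 8 0 4

Derivation:
Op 1: merge R3<->R0 -> R3=(0,0,0,0) R0=(0,0,0,0)
Op 2: inc R0 by 5 -> R0=(5,0,0,0) value=5
Op 3: inc R3 by 4 -> R3=(0,0,0,4) value=4
Op 4: inc R2 by 2 -> R2=(0,0,2,0) value=2
Op 5: inc R1 by 4 -> R1=(0,4,0,0) value=4
Op 6: inc R1 by 4 -> R1=(0,8,0,0) value=8
Op 7: merge R3<->R1 -> R3=(0,8,0,4) R1=(0,8,0,4)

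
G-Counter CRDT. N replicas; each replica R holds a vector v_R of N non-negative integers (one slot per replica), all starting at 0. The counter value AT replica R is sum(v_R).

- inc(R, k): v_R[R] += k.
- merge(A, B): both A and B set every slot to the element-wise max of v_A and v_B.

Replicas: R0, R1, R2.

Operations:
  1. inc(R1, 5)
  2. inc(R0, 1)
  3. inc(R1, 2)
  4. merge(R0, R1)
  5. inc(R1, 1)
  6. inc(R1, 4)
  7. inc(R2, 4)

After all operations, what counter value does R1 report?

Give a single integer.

Op 1: inc R1 by 5 -> R1=(0,5,0) value=5
Op 2: inc R0 by 1 -> R0=(1,0,0) value=1
Op 3: inc R1 by 2 -> R1=(0,7,0) value=7
Op 4: merge R0<->R1 -> R0=(1,7,0) R1=(1,7,0)
Op 5: inc R1 by 1 -> R1=(1,8,0) value=9
Op 6: inc R1 by 4 -> R1=(1,12,0) value=13
Op 7: inc R2 by 4 -> R2=(0,0,4) value=4

Answer: 13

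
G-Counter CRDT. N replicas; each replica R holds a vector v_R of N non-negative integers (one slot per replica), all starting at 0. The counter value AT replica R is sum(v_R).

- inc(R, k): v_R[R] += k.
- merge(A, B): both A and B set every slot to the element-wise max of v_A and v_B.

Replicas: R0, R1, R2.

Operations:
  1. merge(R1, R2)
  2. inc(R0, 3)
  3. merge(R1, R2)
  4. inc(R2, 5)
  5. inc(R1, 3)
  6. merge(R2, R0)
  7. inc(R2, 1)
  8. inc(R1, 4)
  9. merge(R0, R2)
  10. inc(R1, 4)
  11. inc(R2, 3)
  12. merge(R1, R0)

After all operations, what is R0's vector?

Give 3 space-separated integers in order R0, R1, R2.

Op 1: merge R1<->R2 -> R1=(0,0,0) R2=(0,0,0)
Op 2: inc R0 by 3 -> R0=(3,0,0) value=3
Op 3: merge R1<->R2 -> R1=(0,0,0) R2=(0,0,0)
Op 4: inc R2 by 5 -> R2=(0,0,5) value=5
Op 5: inc R1 by 3 -> R1=(0,3,0) value=3
Op 6: merge R2<->R0 -> R2=(3,0,5) R0=(3,0,5)
Op 7: inc R2 by 1 -> R2=(3,0,6) value=9
Op 8: inc R1 by 4 -> R1=(0,7,0) value=7
Op 9: merge R0<->R2 -> R0=(3,0,6) R2=(3,0,6)
Op 10: inc R1 by 4 -> R1=(0,11,0) value=11
Op 11: inc R2 by 3 -> R2=(3,0,9) value=12
Op 12: merge R1<->R0 -> R1=(3,11,6) R0=(3,11,6)

Answer: 3 11 6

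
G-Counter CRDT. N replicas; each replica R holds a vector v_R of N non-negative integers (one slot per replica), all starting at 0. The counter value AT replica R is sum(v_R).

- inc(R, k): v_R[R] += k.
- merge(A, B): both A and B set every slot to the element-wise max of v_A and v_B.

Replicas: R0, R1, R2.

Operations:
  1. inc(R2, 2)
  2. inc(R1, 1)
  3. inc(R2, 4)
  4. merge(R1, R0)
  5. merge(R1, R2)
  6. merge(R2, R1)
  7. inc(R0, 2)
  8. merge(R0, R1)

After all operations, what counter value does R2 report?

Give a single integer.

Answer: 7

Derivation:
Op 1: inc R2 by 2 -> R2=(0,0,2) value=2
Op 2: inc R1 by 1 -> R1=(0,1,0) value=1
Op 3: inc R2 by 4 -> R2=(0,0,6) value=6
Op 4: merge R1<->R0 -> R1=(0,1,0) R0=(0,1,0)
Op 5: merge R1<->R2 -> R1=(0,1,6) R2=(0,1,6)
Op 6: merge R2<->R1 -> R2=(0,1,6) R1=(0,1,6)
Op 7: inc R0 by 2 -> R0=(2,1,0) value=3
Op 8: merge R0<->R1 -> R0=(2,1,6) R1=(2,1,6)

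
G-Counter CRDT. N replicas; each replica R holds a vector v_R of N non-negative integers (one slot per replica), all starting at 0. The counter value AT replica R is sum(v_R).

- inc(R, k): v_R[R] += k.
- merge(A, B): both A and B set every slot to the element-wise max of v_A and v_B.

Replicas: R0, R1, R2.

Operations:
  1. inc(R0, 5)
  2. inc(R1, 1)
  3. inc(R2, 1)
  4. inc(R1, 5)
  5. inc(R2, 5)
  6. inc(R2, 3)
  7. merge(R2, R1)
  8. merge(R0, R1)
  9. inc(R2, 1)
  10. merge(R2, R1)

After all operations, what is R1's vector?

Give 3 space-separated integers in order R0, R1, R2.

Answer: 5 6 10

Derivation:
Op 1: inc R0 by 5 -> R0=(5,0,0) value=5
Op 2: inc R1 by 1 -> R1=(0,1,0) value=1
Op 3: inc R2 by 1 -> R2=(0,0,1) value=1
Op 4: inc R1 by 5 -> R1=(0,6,0) value=6
Op 5: inc R2 by 5 -> R2=(0,0,6) value=6
Op 6: inc R2 by 3 -> R2=(0,0,9) value=9
Op 7: merge R2<->R1 -> R2=(0,6,9) R1=(0,6,9)
Op 8: merge R0<->R1 -> R0=(5,6,9) R1=(5,6,9)
Op 9: inc R2 by 1 -> R2=(0,6,10) value=16
Op 10: merge R2<->R1 -> R2=(5,6,10) R1=(5,6,10)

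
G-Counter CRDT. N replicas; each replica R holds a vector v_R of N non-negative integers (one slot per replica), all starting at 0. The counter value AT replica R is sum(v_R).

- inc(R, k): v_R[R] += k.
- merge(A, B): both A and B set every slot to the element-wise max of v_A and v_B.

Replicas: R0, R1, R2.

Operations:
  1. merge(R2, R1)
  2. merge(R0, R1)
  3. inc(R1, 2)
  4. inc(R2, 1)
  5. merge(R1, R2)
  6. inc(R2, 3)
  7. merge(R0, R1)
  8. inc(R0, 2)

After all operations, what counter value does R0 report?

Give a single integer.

Answer: 5

Derivation:
Op 1: merge R2<->R1 -> R2=(0,0,0) R1=(0,0,0)
Op 2: merge R0<->R1 -> R0=(0,0,0) R1=(0,0,0)
Op 3: inc R1 by 2 -> R1=(0,2,0) value=2
Op 4: inc R2 by 1 -> R2=(0,0,1) value=1
Op 5: merge R1<->R2 -> R1=(0,2,1) R2=(0,2,1)
Op 6: inc R2 by 3 -> R2=(0,2,4) value=6
Op 7: merge R0<->R1 -> R0=(0,2,1) R1=(0,2,1)
Op 8: inc R0 by 2 -> R0=(2,2,1) value=5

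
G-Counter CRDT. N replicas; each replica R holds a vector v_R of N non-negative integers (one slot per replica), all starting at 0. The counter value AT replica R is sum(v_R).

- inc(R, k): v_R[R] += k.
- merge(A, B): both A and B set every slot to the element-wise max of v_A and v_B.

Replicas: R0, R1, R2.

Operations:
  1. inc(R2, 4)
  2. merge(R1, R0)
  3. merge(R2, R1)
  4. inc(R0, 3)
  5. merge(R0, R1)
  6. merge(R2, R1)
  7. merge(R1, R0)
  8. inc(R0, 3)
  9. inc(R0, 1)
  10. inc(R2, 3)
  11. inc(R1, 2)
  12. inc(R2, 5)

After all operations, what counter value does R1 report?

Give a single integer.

Answer: 9

Derivation:
Op 1: inc R2 by 4 -> R2=(0,0,4) value=4
Op 2: merge R1<->R0 -> R1=(0,0,0) R0=(0,0,0)
Op 3: merge R2<->R1 -> R2=(0,0,4) R1=(0,0,4)
Op 4: inc R0 by 3 -> R0=(3,0,0) value=3
Op 5: merge R0<->R1 -> R0=(3,0,4) R1=(3,0,4)
Op 6: merge R2<->R1 -> R2=(3,0,4) R1=(3,0,4)
Op 7: merge R1<->R0 -> R1=(3,0,4) R0=(3,0,4)
Op 8: inc R0 by 3 -> R0=(6,0,4) value=10
Op 9: inc R0 by 1 -> R0=(7,0,4) value=11
Op 10: inc R2 by 3 -> R2=(3,0,7) value=10
Op 11: inc R1 by 2 -> R1=(3,2,4) value=9
Op 12: inc R2 by 5 -> R2=(3,0,12) value=15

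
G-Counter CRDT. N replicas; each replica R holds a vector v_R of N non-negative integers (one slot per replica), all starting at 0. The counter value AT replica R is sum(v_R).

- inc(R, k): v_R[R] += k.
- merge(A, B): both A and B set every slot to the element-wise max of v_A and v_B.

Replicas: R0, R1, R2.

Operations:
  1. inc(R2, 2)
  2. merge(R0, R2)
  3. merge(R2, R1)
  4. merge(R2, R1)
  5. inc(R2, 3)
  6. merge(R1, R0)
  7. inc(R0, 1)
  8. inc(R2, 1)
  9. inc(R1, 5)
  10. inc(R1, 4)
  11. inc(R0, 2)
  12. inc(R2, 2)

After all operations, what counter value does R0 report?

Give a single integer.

Answer: 5

Derivation:
Op 1: inc R2 by 2 -> R2=(0,0,2) value=2
Op 2: merge R0<->R2 -> R0=(0,0,2) R2=(0,0,2)
Op 3: merge R2<->R1 -> R2=(0,0,2) R1=(0,0,2)
Op 4: merge R2<->R1 -> R2=(0,0,2) R1=(0,0,2)
Op 5: inc R2 by 3 -> R2=(0,0,5) value=5
Op 6: merge R1<->R0 -> R1=(0,0,2) R0=(0,0,2)
Op 7: inc R0 by 1 -> R0=(1,0,2) value=3
Op 8: inc R2 by 1 -> R2=(0,0,6) value=6
Op 9: inc R1 by 5 -> R1=(0,5,2) value=7
Op 10: inc R1 by 4 -> R1=(0,9,2) value=11
Op 11: inc R0 by 2 -> R0=(3,0,2) value=5
Op 12: inc R2 by 2 -> R2=(0,0,8) value=8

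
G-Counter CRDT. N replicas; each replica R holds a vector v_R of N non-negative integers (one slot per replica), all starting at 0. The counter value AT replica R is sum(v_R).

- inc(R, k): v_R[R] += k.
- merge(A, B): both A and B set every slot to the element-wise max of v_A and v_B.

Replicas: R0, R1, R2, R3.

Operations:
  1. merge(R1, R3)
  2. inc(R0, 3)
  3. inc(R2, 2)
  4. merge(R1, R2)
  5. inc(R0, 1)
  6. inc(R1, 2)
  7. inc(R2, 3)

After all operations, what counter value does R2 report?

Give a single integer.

Answer: 5

Derivation:
Op 1: merge R1<->R3 -> R1=(0,0,0,0) R3=(0,0,0,0)
Op 2: inc R0 by 3 -> R0=(3,0,0,0) value=3
Op 3: inc R2 by 2 -> R2=(0,0,2,0) value=2
Op 4: merge R1<->R2 -> R1=(0,0,2,0) R2=(0,0,2,0)
Op 5: inc R0 by 1 -> R0=(4,0,0,0) value=4
Op 6: inc R1 by 2 -> R1=(0,2,2,0) value=4
Op 7: inc R2 by 3 -> R2=(0,0,5,0) value=5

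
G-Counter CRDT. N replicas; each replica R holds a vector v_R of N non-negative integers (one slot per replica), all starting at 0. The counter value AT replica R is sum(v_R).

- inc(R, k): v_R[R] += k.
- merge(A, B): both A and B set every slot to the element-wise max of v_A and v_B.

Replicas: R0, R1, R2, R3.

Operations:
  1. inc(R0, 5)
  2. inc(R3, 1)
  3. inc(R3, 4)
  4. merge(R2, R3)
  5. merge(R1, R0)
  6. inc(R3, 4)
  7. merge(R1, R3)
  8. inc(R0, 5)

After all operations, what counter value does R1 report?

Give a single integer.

Answer: 14

Derivation:
Op 1: inc R0 by 5 -> R0=(5,0,0,0) value=5
Op 2: inc R3 by 1 -> R3=(0,0,0,1) value=1
Op 3: inc R3 by 4 -> R3=(0,0,0,5) value=5
Op 4: merge R2<->R3 -> R2=(0,0,0,5) R3=(0,0,0,5)
Op 5: merge R1<->R0 -> R1=(5,0,0,0) R0=(5,0,0,0)
Op 6: inc R3 by 4 -> R3=(0,0,0,9) value=9
Op 7: merge R1<->R3 -> R1=(5,0,0,9) R3=(5,0,0,9)
Op 8: inc R0 by 5 -> R0=(10,0,0,0) value=10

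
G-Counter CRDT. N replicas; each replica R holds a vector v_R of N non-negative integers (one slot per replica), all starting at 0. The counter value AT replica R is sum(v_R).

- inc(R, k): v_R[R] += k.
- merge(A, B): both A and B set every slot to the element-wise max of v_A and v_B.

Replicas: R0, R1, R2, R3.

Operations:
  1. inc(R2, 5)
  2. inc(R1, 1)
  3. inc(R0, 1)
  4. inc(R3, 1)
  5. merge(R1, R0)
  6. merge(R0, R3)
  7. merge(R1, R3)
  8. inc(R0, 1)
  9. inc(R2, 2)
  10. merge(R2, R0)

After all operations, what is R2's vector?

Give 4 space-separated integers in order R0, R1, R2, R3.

Op 1: inc R2 by 5 -> R2=(0,0,5,0) value=5
Op 2: inc R1 by 1 -> R1=(0,1,0,0) value=1
Op 3: inc R0 by 1 -> R0=(1,0,0,0) value=1
Op 4: inc R3 by 1 -> R3=(0,0,0,1) value=1
Op 5: merge R1<->R0 -> R1=(1,1,0,0) R0=(1,1,0,0)
Op 6: merge R0<->R3 -> R0=(1,1,0,1) R3=(1,1,0,1)
Op 7: merge R1<->R3 -> R1=(1,1,0,1) R3=(1,1,0,1)
Op 8: inc R0 by 1 -> R0=(2,1,0,1) value=4
Op 9: inc R2 by 2 -> R2=(0,0,7,0) value=7
Op 10: merge R2<->R0 -> R2=(2,1,7,1) R0=(2,1,7,1)

Answer: 2 1 7 1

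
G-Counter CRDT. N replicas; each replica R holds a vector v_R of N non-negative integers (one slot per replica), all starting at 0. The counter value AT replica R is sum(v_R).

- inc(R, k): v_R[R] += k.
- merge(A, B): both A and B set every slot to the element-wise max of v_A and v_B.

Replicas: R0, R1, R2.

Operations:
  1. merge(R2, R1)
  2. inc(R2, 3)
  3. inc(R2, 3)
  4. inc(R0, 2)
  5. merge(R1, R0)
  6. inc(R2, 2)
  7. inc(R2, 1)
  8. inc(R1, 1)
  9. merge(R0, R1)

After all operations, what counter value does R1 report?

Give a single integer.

Answer: 3

Derivation:
Op 1: merge R2<->R1 -> R2=(0,0,0) R1=(0,0,0)
Op 2: inc R2 by 3 -> R2=(0,0,3) value=3
Op 3: inc R2 by 3 -> R2=(0,0,6) value=6
Op 4: inc R0 by 2 -> R0=(2,0,0) value=2
Op 5: merge R1<->R0 -> R1=(2,0,0) R0=(2,0,0)
Op 6: inc R2 by 2 -> R2=(0,0,8) value=8
Op 7: inc R2 by 1 -> R2=(0,0,9) value=9
Op 8: inc R1 by 1 -> R1=(2,1,0) value=3
Op 9: merge R0<->R1 -> R0=(2,1,0) R1=(2,1,0)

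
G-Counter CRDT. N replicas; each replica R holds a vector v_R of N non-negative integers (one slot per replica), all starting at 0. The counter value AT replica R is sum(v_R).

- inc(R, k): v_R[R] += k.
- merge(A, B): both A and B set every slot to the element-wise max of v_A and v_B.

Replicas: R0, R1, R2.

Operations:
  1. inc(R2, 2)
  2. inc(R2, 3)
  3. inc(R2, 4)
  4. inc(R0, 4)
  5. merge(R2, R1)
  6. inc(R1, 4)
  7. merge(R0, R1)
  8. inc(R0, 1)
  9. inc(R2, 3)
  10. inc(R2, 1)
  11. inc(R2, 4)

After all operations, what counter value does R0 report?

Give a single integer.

Op 1: inc R2 by 2 -> R2=(0,0,2) value=2
Op 2: inc R2 by 3 -> R2=(0,0,5) value=5
Op 3: inc R2 by 4 -> R2=(0,0,9) value=9
Op 4: inc R0 by 4 -> R0=(4,0,0) value=4
Op 5: merge R2<->R1 -> R2=(0,0,9) R1=(0,0,9)
Op 6: inc R1 by 4 -> R1=(0,4,9) value=13
Op 7: merge R0<->R1 -> R0=(4,4,9) R1=(4,4,9)
Op 8: inc R0 by 1 -> R0=(5,4,9) value=18
Op 9: inc R2 by 3 -> R2=(0,0,12) value=12
Op 10: inc R2 by 1 -> R2=(0,0,13) value=13
Op 11: inc R2 by 4 -> R2=(0,0,17) value=17

Answer: 18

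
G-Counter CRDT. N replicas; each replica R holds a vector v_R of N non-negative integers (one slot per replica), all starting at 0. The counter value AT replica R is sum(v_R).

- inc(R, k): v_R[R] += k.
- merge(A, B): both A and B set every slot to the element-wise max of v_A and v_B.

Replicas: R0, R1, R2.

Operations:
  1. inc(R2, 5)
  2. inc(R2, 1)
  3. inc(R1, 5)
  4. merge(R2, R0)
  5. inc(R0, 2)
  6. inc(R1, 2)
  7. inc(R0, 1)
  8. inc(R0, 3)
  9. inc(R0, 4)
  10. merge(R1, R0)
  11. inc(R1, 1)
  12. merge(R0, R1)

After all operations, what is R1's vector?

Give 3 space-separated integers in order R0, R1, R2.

Op 1: inc R2 by 5 -> R2=(0,0,5) value=5
Op 2: inc R2 by 1 -> R2=(0,0,6) value=6
Op 3: inc R1 by 5 -> R1=(0,5,0) value=5
Op 4: merge R2<->R0 -> R2=(0,0,6) R0=(0,0,6)
Op 5: inc R0 by 2 -> R0=(2,0,6) value=8
Op 6: inc R1 by 2 -> R1=(0,7,0) value=7
Op 7: inc R0 by 1 -> R0=(3,0,6) value=9
Op 8: inc R0 by 3 -> R0=(6,0,6) value=12
Op 9: inc R0 by 4 -> R0=(10,0,6) value=16
Op 10: merge R1<->R0 -> R1=(10,7,6) R0=(10,7,6)
Op 11: inc R1 by 1 -> R1=(10,8,6) value=24
Op 12: merge R0<->R1 -> R0=(10,8,6) R1=(10,8,6)

Answer: 10 8 6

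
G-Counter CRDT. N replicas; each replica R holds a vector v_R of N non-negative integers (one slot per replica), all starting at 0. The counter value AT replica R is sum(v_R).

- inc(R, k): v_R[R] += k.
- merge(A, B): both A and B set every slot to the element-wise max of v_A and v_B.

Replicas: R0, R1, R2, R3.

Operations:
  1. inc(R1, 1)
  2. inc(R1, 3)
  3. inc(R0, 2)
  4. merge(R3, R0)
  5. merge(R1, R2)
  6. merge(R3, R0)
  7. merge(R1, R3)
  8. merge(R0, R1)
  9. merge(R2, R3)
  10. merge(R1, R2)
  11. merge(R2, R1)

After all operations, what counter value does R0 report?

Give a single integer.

Answer: 6

Derivation:
Op 1: inc R1 by 1 -> R1=(0,1,0,0) value=1
Op 2: inc R1 by 3 -> R1=(0,4,0,0) value=4
Op 3: inc R0 by 2 -> R0=(2,0,0,0) value=2
Op 4: merge R3<->R0 -> R3=(2,0,0,0) R0=(2,0,0,0)
Op 5: merge R1<->R2 -> R1=(0,4,0,0) R2=(0,4,0,0)
Op 6: merge R3<->R0 -> R3=(2,0,0,0) R0=(2,0,0,0)
Op 7: merge R1<->R3 -> R1=(2,4,0,0) R3=(2,4,0,0)
Op 8: merge R0<->R1 -> R0=(2,4,0,0) R1=(2,4,0,0)
Op 9: merge R2<->R3 -> R2=(2,4,0,0) R3=(2,4,0,0)
Op 10: merge R1<->R2 -> R1=(2,4,0,0) R2=(2,4,0,0)
Op 11: merge R2<->R1 -> R2=(2,4,0,0) R1=(2,4,0,0)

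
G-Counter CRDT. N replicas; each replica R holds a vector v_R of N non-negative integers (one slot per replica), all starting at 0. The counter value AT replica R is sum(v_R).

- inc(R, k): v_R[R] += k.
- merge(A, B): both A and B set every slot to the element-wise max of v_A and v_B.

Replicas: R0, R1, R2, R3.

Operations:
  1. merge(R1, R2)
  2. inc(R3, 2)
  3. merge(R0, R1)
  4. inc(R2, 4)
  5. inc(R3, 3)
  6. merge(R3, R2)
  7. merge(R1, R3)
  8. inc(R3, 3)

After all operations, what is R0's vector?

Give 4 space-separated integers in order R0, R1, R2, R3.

Op 1: merge R1<->R2 -> R1=(0,0,0,0) R2=(0,0,0,0)
Op 2: inc R3 by 2 -> R3=(0,0,0,2) value=2
Op 3: merge R0<->R1 -> R0=(0,0,0,0) R1=(0,0,0,0)
Op 4: inc R2 by 4 -> R2=(0,0,4,0) value=4
Op 5: inc R3 by 3 -> R3=(0,0,0,5) value=5
Op 6: merge R3<->R2 -> R3=(0,0,4,5) R2=(0,0,4,5)
Op 7: merge R1<->R3 -> R1=(0,0,4,5) R3=(0,0,4,5)
Op 8: inc R3 by 3 -> R3=(0,0,4,8) value=12

Answer: 0 0 0 0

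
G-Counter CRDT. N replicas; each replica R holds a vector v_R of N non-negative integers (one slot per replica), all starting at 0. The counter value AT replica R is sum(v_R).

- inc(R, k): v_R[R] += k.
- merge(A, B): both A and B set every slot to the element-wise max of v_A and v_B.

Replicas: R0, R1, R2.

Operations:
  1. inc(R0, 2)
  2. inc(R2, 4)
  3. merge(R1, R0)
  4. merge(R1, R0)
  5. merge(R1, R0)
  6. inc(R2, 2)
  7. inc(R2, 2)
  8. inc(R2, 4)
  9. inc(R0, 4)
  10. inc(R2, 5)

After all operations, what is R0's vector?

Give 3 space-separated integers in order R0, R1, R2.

Answer: 6 0 0

Derivation:
Op 1: inc R0 by 2 -> R0=(2,0,0) value=2
Op 2: inc R2 by 4 -> R2=(0,0,4) value=4
Op 3: merge R1<->R0 -> R1=(2,0,0) R0=(2,0,0)
Op 4: merge R1<->R0 -> R1=(2,0,0) R0=(2,0,0)
Op 5: merge R1<->R0 -> R1=(2,0,0) R0=(2,0,0)
Op 6: inc R2 by 2 -> R2=(0,0,6) value=6
Op 7: inc R2 by 2 -> R2=(0,0,8) value=8
Op 8: inc R2 by 4 -> R2=(0,0,12) value=12
Op 9: inc R0 by 4 -> R0=(6,0,0) value=6
Op 10: inc R2 by 5 -> R2=(0,0,17) value=17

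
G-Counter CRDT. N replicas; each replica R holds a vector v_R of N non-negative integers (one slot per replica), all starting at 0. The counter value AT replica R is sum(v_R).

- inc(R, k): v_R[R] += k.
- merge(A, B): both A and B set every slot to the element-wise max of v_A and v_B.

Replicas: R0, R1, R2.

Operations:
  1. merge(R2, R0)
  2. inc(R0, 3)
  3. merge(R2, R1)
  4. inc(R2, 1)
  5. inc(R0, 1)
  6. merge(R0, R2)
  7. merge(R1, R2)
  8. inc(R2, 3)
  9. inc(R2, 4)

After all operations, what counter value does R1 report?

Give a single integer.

Op 1: merge R2<->R0 -> R2=(0,0,0) R0=(0,0,0)
Op 2: inc R0 by 3 -> R0=(3,0,0) value=3
Op 3: merge R2<->R1 -> R2=(0,0,0) R1=(0,0,0)
Op 4: inc R2 by 1 -> R2=(0,0,1) value=1
Op 5: inc R0 by 1 -> R0=(4,0,0) value=4
Op 6: merge R0<->R2 -> R0=(4,0,1) R2=(4,0,1)
Op 7: merge R1<->R2 -> R1=(4,0,1) R2=(4,0,1)
Op 8: inc R2 by 3 -> R2=(4,0,4) value=8
Op 9: inc R2 by 4 -> R2=(4,0,8) value=12

Answer: 5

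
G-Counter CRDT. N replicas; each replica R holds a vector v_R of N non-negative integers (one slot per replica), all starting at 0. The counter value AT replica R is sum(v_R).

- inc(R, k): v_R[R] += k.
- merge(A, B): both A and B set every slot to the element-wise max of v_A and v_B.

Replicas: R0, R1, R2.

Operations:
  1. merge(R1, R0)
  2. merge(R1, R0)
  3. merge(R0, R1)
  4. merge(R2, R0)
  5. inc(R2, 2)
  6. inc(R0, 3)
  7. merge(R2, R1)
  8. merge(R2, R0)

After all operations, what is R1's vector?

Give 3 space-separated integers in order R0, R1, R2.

Answer: 0 0 2

Derivation:
Op 1: merge R1<->R0 -> R1=(0,0,0) R0=(0,0,0)
Op 2: merge R1<->R0 -> R1=(0,0,0) R0=(0,0,0)
Op 3: merge R0<->R1 -> R0=(0,0,0) R1=(0,0,0)
Op 4: merge R2<->R0 -> R2=(0,0,0) R0=(0,0,0)
Op 5: inc R2 by 2 -> R2=(0,0,2) value=2
Op 6: inc R0 by 3 -> R0=(3,0,0) value=3
Op 7: merge R2<->R1 -> R2=(0,0,2) R1=(0,0,2)
Op 8: merge R2<->R0 -> R2=(3,0,2) R0=(3,0,2)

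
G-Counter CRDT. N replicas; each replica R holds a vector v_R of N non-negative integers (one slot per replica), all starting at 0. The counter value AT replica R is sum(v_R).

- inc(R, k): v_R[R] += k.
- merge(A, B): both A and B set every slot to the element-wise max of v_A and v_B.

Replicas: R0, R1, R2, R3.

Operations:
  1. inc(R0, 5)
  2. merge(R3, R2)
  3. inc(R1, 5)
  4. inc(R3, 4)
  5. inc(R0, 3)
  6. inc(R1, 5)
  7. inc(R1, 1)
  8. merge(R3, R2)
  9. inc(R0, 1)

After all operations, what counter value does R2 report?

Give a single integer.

Answer: 4

Derivation:
Op 1: inc R0 by 5 -> R0=(5,0,0,0) value=5
Op 2: merge R3<->R2 -> R3=(0,0,0,0) R2=(0,0,0,0)
Op 3: inc R1 by 5 -> R1=(0,5,0,0) value=5
Op 4: inc R3 by 4 -> R3=(0,0,0,4) value=4
Op 5: inc R0 by 3 -> R0=(8,0,0,0) value=8
Op 6: inc R1 by 5 -> R1=(0,10,0,0) value=10
Op 7: inc R1 by 1 -> R1=(0,11,0,0) value=11
Op 8: merge R3<->R2 -> R3=(0,0,0,4) R2=(0,0,0,4)
Op 9: inc R0 by 1 -> R0=(9,0,0,0) value=9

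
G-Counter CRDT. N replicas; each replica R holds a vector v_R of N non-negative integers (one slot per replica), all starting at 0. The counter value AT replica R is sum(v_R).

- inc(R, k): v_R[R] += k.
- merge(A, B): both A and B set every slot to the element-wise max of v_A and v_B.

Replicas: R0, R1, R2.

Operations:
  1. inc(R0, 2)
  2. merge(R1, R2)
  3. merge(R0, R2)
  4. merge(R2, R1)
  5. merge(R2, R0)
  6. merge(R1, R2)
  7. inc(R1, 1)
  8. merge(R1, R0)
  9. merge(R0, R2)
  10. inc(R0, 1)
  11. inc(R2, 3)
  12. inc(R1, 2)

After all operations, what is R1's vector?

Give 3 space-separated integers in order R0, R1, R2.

Answer: 2 3 0

Derivation:
Op 1: inc R0 by 2 -> R0=(2,0,0) value=2
Op 2: merge R1<->R2 -> R1=(0,0,0) R2=(0,0,0)
Op 3: merge R0<->R2 -> R0=(2,0,0) R2=(2,0,0)
Op 4: merge R2<->R1 -> R2=(2,0,0) R1=(2,0,0)
Op 5: merge R2<->R0 -> R2=(2,0,0) R0=(2,0,0)
Op 6: merge R1<->R2 -> R1=(2,0,0) R2=(2,0,0)
Op 7: inc R1 by 1 -> R1=(2,1,0) value=3
Op 8: merge R1<->R0 -> R1=(2,1,0) R0=(2,1,0)
Op 9: merge R0<->R2 -> R0=(2,1,0) R2=(2,1,0)
Op 10: inc R0 by 1 -> R0=(3,1,0) value=4
Op 11: inc R2 by 3 -> R2=(2,1,3) value=6
Op 12: inc R1 by 2 -> R1=(2,3,0) value=5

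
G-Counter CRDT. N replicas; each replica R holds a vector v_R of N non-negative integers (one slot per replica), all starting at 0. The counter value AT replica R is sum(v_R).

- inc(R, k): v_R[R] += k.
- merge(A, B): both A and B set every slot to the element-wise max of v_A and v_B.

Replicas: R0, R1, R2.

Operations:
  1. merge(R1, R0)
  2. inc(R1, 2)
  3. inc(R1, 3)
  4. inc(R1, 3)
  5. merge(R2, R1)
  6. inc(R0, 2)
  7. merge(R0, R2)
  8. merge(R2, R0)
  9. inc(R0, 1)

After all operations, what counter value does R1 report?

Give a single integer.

Op 1: merge R1<->R0 -> R1=(0,0,0) R0=(0,0,0)
Op 2: inc R1 by 2 -> R1=(0,2,0) value=2
Op 3: inc R1 by 3 -> R1=(0,5,0) value=5
Op 4: inc R1 by 3 -> R1=(0,8,0) value=8
Op 5: merge R2<->R1 -> R2=(0,8,0) R1=(0,8,0)
Op 6: inc R0 by 2 -> R0=(2,0,0) value=2
Op 7: merge R0<->R2 -> R0=(2,8,0) R2=(2,8,0)
Op 8: merge R2<->R0 -> R2=(2,8,0) R0=(2,8,0)
Op 9: inc R0 by 1 -> R0=(3,8,0) value=11

Answer: 8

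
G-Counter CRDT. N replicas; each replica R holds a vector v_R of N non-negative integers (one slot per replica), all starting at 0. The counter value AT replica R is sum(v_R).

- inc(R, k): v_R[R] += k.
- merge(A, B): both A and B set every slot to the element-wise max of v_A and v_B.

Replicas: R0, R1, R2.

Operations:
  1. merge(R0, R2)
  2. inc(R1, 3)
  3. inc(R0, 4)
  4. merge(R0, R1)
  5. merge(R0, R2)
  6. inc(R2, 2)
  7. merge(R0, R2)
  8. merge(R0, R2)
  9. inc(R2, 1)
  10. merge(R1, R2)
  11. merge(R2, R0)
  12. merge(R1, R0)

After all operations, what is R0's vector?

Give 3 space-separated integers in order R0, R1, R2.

Op 1: merge R0<->R2 -> R0=(0,0,0) R2=(0,0,0)
Op 2: inc R1 by 3 -> R1=(0,3,0) value=3
Op 3: inc R0 by 4 -> R0=(4,0,0) value=4
Op 4: merge R0<->R1 -> R0=(4,3,0) R1=(4,3,0)
Op 5: merge R0<->R2 -> R0=(4,3,0) R2=(4,3,0)
Op 6: inc R2 by 2 -> R2=(4,3,2) value=9
Op 7: merge R0<->R2 -> R0=(4,3,2) R2=(4,3,2)
Op 8: merge R0<->R2 -> R0=(4,3,2) R2=(4,3,2)
Op 9: inc R2 by 1 -> R2=(4,3,3) value=10
Op 10: merge R1<->R2 -> R1=(4,3,3) R2=(4,3,3)
Op 11: merge R2<->R0 -> R2=(4,3,3) R0=(4,3,3)
Op 12: merge R1<->R0 -> R1=(4,3,3) R0=(4,3,3)

Answer: 4 3 3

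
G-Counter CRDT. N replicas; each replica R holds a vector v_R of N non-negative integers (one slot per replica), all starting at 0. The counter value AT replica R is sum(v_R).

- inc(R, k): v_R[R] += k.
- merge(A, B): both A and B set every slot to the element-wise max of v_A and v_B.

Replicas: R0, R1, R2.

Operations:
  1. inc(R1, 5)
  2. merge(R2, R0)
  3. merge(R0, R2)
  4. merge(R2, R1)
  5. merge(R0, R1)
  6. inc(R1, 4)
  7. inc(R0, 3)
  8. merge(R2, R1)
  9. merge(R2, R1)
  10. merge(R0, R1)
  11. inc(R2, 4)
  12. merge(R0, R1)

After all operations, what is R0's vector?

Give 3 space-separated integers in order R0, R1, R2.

Answer: 3 9 0

Derivation:
Op 1: inc R1 by 5 -> R1=(0,5,0) value=5
Op 2: merge R2<->R0 -> R2=(0,0,0) R0=(0,0,0)
Op 3: merge R0<->R2 -> R0=(0,0,0) R2=(0,0,0)
Op 4: merge R2<->R1 -> R2=(0,5,0) R1=(0,5,0)
Op 5: merge R0<->R1 -> R0=(0,5,0) R1=(0,5,0)
Op 6: inc R1 by 4 -> R1=(0,9,0) value=9
Op 7: inc R0 by 3 -> R0=(3,5,0) value=8
Op 8: merge R2<->R1 -> R2=(0,9,0) R1=(0,9,0)
Op 9: merge R2<->R1 -> R2=(0,9,0) R1=(0,9,0)
Op 10: merge R0<->R1 -> R0=(3,9,0) R1=(3,9,0)
Op 11: inc R2 by 4 -> R2=(0,9,4) value=13
Op 12: merge R0<->R1 -> R0=(3,9,0) R1=(3,9,0)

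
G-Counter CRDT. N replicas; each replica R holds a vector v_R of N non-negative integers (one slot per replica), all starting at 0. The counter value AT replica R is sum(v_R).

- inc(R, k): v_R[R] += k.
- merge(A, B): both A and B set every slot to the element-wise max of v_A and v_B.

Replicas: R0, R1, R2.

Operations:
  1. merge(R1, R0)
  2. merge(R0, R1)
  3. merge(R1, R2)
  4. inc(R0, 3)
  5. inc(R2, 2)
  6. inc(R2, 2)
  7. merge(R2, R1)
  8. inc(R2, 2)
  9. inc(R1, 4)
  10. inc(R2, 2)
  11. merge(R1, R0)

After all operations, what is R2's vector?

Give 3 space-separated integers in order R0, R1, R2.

Op 1: merge R1<->R0 -> R1=(0,0,0) R0=(0,0,0)
Op 2: merge R0<->R1 -> R0=(0,0,0) R1=(0,0,0)
Op 3: merge R1<->R2 -> R1=(0,0,0) R2=(0,0,0)
Op 4: inc R0 by 3 -> R0=(3,0,0) value=3
Op 5: inc R2 by 2 -> R2=(0,0,2) value=2
Op 6: inc R2 by 2 -> R2=(0,0,4) value=4
Op 7: merge R2<->R1 -> R2=(0,0,4) R1=(0,0,4)
Op 8: inc R2 by 2 -> R2=(0,0,6) value=6
Op 9: inc R1 by 4 -> R1=(0,4,4) value=8
Op 10: inc R2 by 2 -> R2=(0,0,8) value=8
Op 11: merge R1<->R0 -> R1=(3,4,4) R0=(3,4,4)

Answer: 0 0 8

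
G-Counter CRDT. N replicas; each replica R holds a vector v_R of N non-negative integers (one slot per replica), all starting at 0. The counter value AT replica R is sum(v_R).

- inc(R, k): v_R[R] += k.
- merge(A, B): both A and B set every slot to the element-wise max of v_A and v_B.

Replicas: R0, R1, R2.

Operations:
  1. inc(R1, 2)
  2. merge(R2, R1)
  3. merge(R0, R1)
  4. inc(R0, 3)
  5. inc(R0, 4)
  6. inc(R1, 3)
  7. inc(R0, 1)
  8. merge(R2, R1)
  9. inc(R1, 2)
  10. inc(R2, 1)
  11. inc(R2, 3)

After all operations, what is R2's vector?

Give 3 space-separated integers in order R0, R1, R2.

Op 1: inc R1 by 2 -> R1=(0,2,0) value=2
Op 2: merge R2<->R1 -> R2=(0,2,0) R1=(0,2,0)
Op 3: merge R0<->R1 -> R0=(0,2,0) R1=(0,2,0)
Op 4: inc R0 by 3 -> R0=(3,2,0) value=5
Op 5: inc R0 by 4 -> R0=(7,2,0) value=9
Op 6: inc R1 by 3 -> R1=(0,5,0) value=5
Op 7: inc R0 by 1 -> R0=(8,2,0) value=10
Op 8: merge R2<->R1 -> R2=(0,5,0) R1=(0,5,0)
Op 9: inc R1 by 2 -> R1=(0,7,0) value=7
Op 10: inc R2 by 1 -> R2=(0,5,1) value=6
Op 11: inc R2 by 3 -> R2=(0,5,4) value=9

Answer: 0 5 4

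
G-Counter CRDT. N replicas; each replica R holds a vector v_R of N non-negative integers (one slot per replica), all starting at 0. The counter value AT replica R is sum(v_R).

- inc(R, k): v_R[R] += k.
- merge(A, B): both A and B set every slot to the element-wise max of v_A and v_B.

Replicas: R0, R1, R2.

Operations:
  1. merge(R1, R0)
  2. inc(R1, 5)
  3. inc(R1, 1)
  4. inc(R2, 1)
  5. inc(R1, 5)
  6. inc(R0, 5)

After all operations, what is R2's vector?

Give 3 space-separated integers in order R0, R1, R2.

Answer: 0 0 1

Derivation:
Op 1: merge R1<->R0 -> R1=(0,0,0) R0=(0,0,0)
Op 2: inc R1 by 5 -> R1=(0,5,0) value=5
Op 3: inc R1 by 1 -> R1=(0,6,0) value=6
Op 4: inc R2 by 1 -> R2=(0,0,1) value=1
Op 5: inc R1 by 5 -> R1=(0,11,0) value=11
Op 6: inc R0 by 5 -> R0=(5,0,0) value=5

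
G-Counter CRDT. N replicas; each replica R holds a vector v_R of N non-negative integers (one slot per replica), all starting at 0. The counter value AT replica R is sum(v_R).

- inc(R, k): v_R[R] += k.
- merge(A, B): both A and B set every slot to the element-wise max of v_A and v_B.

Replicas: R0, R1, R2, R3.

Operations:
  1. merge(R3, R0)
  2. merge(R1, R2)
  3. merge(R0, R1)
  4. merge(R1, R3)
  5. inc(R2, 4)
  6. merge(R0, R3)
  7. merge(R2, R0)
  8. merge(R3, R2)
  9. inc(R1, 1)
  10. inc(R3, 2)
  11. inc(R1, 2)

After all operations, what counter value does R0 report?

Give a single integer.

Op 1: merge R3<->R0 -> R3=(0,0,0,0) R0=(0,0,0,0)
Op 2: merge R1<->R2 -> R1=(0,0,0,0) R2=(0,0,0,0)
Op 3: merge R0<->R1 -> R0=(0,0,0,0) R1=(0,0,0,0)
Op 4: merge R1<->R3 -> R1=(0,0,0,0) R3=(0,0,0,0)
Op 5: inc R2 by 4 -> R2=(0,0,4,0) value=4
Op 6: merge R0<->R3 -> R0=(0,0,0,0) R3=(0,0,0,0)
Op 7: merge R2<->R0 -> R2=(0,0,4,0) R0=(0,0,4,0)
Op 8: merge R3<->R2 -> R3=(0,0,4,0) R2=(0,0,4,0)
Op 9: inc R1 by 1 -> R1=(0,1,0,0) value=1
Op 10: inc R3 by 2 -> R3=(0,0,4,2) value=6
Op 11: inc R1 by 2 -> R1=(0,3,0,0) value=3

Answer: 4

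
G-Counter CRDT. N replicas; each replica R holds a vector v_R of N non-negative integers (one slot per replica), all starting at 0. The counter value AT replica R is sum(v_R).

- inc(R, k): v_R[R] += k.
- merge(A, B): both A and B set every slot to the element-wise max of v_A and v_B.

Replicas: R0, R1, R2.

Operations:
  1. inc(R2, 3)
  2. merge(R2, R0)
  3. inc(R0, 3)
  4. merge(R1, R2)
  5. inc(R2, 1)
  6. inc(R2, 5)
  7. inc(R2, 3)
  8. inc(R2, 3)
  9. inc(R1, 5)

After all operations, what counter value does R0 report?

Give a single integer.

Answer: 6

Derivation:
Op 1: inc R2 by 3 -> R2=(0,0,3) value=3
Op 2: merge R2<->R0 -> R2=(0,0,3) R0=(0,0,3)
Op 3: inc R0 by 3 -> R0=(3,0,3) value=6
Op 4: merge R1<->R2 -> R1=(0,0,3) R2=(0,0,3)
Op 5: inc R2 by 1 -> R2=(0,0,4) value=4
Op 6: inc R2 by 5 -> R2=(0,0,9) value=9
Op 7: inc R2 by 3 -> R2=(0,0,12) value=12
Op 8: inc R2 by 3 -> R2=(0,0,15) value=15
Op 9: inc R1 by 5 -> R1=(0,5,3) value=8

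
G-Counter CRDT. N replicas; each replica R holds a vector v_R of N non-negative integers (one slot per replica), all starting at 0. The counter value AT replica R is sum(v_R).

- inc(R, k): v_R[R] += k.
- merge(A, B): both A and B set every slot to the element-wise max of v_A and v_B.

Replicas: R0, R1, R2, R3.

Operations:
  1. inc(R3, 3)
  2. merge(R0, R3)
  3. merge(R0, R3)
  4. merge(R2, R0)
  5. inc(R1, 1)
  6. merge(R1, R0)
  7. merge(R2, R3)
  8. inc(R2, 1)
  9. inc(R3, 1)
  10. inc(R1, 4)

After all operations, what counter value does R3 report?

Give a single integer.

Answer: 4

Derivation:
Op 1: inc R3 by 3 -> R3=(0,0,0,3) value=3
Op 2: merge R0<->R3 -> R0=(0,0,0,3) R3=(0,0,0,3)
Op 3: merge R0<->R3 -> R0=(0,0,0,3) R3=(0,0,0,3)
Op 4: merge R2<->R0 -> R2=(0,0,0,3) R0=(0,0,0,3)
Op 5: inc R1 by 1 -> R1=(0,1,0,0) value=1
Op 6: merge R1<->R0 -> R1=(0,1,0,3) R0=(0,1,0,3)
Op 7: merge R2<->R3 -> R2=(0,0,0,3) R3=(0,0,0,3)
Op 8: inc R2 by 1 -> R2=(0,0,1,3) value=4
Op 9: inc R3 by 1 -> R3=(0,0,0,4) value=4
Op 10: inc R1 by 4 -> R1=(0,5,0,3) value=8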